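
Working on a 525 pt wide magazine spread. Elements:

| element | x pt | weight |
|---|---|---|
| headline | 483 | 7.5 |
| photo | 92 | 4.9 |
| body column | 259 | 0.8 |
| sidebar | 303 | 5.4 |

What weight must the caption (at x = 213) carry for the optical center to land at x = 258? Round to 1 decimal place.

w ≈ 24.8

Existing Σw = 18.6 (7.5 + 4.9 + 0.8 + 5.4); existing moment 7.5·483 + 4.9·92 + 0.8·259 + 5.4·303 = 5916.7.
For the centroid to hit 258: (5916.7 + w·213) / (18.6 + w) = 258.
Rearranging, w·(213 − 258) = 258·18.6 − 5916.7 = -1117.9, so w ≈ -1117.9/-45 = 24.84.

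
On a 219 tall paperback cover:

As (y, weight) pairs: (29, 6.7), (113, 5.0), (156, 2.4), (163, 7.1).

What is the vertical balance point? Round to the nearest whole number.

y ≈ 108

Total weight = 6.7 + 5.0 + 2.4 + 7.1 = 21.2.
y-moment: 6.7·29 + 5.0·113 + 2.4·156 + 7.1·163 = 2291.0; centroid 2291.0/21.2 ≈ 108.07.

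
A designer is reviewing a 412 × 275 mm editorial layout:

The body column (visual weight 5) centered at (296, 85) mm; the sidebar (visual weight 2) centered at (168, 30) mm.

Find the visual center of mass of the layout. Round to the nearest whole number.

Weights sum to 5 + 2 = 7.
Σw·x = 5·296 + 2·168 = 1816, so x̄ = 1816/7 ≈ 259.43.
Σw·y = 5·85 + 2·30 = 485, so ȳ = 485/7 ≈ 69.29.

(259, 69)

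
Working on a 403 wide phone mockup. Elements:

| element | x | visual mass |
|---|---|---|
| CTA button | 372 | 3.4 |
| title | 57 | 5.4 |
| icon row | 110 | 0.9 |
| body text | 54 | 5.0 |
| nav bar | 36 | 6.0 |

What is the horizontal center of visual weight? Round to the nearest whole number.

Weights sum to 3.4 + 5.4 + 0.9 + 5.0 + 6.0 = 20.7.
x: (3.4·372 + 5.4·57 + 0.9·110 + 5.0·54 + 6.0·36) / 20.7 = 2157.6 / 20.7 ≈ 104.23

x ≈ 104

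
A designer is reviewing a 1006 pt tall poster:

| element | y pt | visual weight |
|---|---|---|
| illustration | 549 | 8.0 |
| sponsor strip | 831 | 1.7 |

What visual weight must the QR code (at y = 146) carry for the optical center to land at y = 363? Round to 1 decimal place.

w ≈ 10.5

Known weights sum to 8.0 + 1.7 = 9.7; their moment is 8.0·549 + 1.7·831 = 5804.7.
Set Σw·y/Σw = 363: (5804.7 + 146w) = 363·(9.7 + w).
Rearranging, w·(146 − 363) = 363·9.7 − 5804.7 = -2283.6, so w ≈ -2283.6/-217 = 10.52.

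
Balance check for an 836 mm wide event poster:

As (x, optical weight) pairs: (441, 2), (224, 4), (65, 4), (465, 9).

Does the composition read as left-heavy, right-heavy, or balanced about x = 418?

Σw = 2 + 4 + 4 + 9 = 19.
x: (2·441 + 4·224 + 4·65 + 9·465) / 19 = 6223 / 19 ≈ 327.53
Since 327.5 is left of 418, the composition reads left-heavy.

left-heavy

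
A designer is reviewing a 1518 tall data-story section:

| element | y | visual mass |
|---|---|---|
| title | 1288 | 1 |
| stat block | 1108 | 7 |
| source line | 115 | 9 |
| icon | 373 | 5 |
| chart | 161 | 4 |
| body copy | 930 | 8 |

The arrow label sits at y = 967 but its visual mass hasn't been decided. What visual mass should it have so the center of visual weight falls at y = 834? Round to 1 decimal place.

w ≈ 62.6

Fixed elements: Σw = 1 + 7 + 9 + 5 + 4 + 8 = 34, Σw·y = 1·1288 + 7·1108 + 9·115 + 5·373 + 4·161 + 8·930 = 20028.
For the centroid to hit 834: (20028 + w·967) / (34 + w) = 834.
Solving: w = (834·34 − 20028) / (967 − 834) = 8328 / 133 ≈ 62.62.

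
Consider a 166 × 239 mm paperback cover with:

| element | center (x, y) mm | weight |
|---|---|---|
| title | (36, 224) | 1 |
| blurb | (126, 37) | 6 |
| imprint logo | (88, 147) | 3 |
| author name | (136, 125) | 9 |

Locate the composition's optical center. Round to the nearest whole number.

Weights sum to 1 + 6 + 3 + 9 = 19.
x-moment: 1·36 + 6·126 + 3·88 + 9·136 = 2280; centroid 2280/19 ≈ 120.00.
y-moment: 1·224 + 6·37 + 3·147 + 9·125 = 2012; centroid 2012/19 ≈ 105.89.

(120, 106)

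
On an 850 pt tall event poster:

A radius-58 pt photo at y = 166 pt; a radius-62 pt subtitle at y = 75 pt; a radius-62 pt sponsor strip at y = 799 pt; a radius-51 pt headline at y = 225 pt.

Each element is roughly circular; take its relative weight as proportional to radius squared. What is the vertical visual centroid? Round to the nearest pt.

y ≈ 330

r² weights: photo 58² = 3364, subtitle 62² = 3844, sponsor strip 62² = 3844, headline 51² = 2601. Total = 13653.
Σw·y = 3364·166 + 3844·75 + 3844·799 + 2601·225 = 4503305, so ȳ = 4503305/13653 ≈ 329.84.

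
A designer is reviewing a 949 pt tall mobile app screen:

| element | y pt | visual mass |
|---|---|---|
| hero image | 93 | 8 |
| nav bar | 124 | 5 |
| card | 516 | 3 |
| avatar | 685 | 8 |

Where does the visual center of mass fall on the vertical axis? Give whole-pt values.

Weights sum to 8 + 5 + 3 + 8 = 24.
y: (8·93 + 5·124 + 3·516 + 8·685) / 24 = 8392 / 24 ≈ 349.67

y ≈ 350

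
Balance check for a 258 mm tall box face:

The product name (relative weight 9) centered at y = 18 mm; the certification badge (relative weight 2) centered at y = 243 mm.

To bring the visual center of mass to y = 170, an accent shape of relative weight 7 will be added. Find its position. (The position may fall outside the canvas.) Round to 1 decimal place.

y ≈ 344.6

New total weight: (9 + 2) + 7 = 18.
y: target moment 18×170 = 3060; current 9·18 + 2·243 = 648; the accent shape supplies 2412, so y = 2412/7 ≈ 344.57.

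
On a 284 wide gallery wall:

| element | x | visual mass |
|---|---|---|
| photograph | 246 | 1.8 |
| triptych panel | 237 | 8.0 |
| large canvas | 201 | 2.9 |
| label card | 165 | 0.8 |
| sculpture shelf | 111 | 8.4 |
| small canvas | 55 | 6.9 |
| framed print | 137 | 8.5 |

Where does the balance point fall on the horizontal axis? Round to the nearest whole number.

Σw = 1.8 + 8.0 + 2.9 + 0.8 + 8.4 + 6.9 + 8.5 = 37.3.
x: (1.8·246 + 8.0·237 + 2.9·201 + 0.8·165 + 8.4·111 + 6.9·55 + 8.5·137) / 37.3 = 5530.1 / 37.3 ≈ 148.26

x ≈ 148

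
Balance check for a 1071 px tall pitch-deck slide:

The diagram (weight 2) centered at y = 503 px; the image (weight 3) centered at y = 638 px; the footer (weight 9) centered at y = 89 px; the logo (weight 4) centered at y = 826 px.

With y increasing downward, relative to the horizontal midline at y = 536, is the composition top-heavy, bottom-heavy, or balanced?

top-heavy

Σw = 2 + 3 + 9 + 4 = 18.
Σw·y = 2·503 + 3·638 + 9·89 + 4·826 = 7025, so ȳ = 7025/18 ≈ 390.28.
390.3 vs midline 536 → top-heavy.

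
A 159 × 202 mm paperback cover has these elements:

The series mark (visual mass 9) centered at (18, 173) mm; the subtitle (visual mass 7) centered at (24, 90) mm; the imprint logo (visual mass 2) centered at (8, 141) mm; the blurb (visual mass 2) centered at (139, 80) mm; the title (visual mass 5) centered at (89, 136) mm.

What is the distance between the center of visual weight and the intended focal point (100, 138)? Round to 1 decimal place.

≈ 57.5 mm

Weights sum to 9 + 7 + 2 + 2 + 5 = 25.
x: (9·18 + 7·24 + 2·8 + 2·139 + 5·89) / 25 = 1069 / 25 ≈ 42.76
y: (9·173 + 7·90 + 2·141 + 2·80 + 5·136) / 25 = 3309 / 25 ≈ 132.36
Offset from (100, 138): Δx ≈ -57.24, Δy ≈ -5.64; distance = √(Δx² + Δy²) ≈ 57.52.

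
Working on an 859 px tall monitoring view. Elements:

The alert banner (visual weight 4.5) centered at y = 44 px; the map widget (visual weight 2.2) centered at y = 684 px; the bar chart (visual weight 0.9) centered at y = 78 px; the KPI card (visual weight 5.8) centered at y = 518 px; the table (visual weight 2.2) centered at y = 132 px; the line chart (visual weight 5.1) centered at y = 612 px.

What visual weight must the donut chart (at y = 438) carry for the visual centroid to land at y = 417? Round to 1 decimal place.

w ≈ 21.1

Existing Σw = 20.7 (4.5 + 2.2 + 0.9 + 5.8 + 2.2 + 5.1); existing moment 4.5·44 + 2.2·684 + 0.9·78 + 5.8·518 + 2.2·132 + 5.1·612 = 8189.0.
Balance at y = 417 requires (8189.0 + w·438) / (20.7 + w) = 417.
Solving: w = (417·20.7 − 8189.0) / (438 − 417) = 442.9 / 21 ≈ 21.09.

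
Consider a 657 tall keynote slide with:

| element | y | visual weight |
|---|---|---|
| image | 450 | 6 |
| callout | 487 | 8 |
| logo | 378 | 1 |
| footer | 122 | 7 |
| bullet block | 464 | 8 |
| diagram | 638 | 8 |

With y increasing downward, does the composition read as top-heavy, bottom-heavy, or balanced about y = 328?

Weights sum to 6 + 8 + 1 + 7 + 8 + 8 = 38.
Σw·y = 16644; ȳ = 16644/38 ≈ 438.00.
438.0 lies below (larger y than) the midline 328, so the layout is bottom-heavy.

bottom-heavy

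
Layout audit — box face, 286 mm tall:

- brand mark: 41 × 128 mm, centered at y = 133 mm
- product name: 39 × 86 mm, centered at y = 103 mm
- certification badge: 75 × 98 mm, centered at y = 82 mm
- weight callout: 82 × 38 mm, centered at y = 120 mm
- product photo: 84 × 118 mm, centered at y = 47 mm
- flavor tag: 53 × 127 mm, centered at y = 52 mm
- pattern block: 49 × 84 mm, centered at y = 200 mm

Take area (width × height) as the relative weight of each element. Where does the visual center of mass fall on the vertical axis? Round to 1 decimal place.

y ≈ 91.9

Taking area as weight: brand mark 41·128 = 5248, product name 39·86 = 3354, certification badge 75·98 = 7350, weight callout 82·38 = 3116, product photo 84·118 = 9912, flavor tag 53·127 = 6731, pattern block 49·84 = 4116. Sum 39827.
y: moment 3659142 / weight 39827 ≈ 91.88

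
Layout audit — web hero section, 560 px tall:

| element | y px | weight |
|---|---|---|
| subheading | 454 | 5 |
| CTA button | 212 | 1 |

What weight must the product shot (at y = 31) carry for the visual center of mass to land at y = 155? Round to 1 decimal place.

w ≈ 12.5

Fixed elements: Σw = 5 + 1 = 6, Σw·y = 5·454 + 1·212 = 2482.
Set Σw·y/Σw = 155: (2482 + 31w) = 155·(6 + w).
Rearranging, w·(31 − 155) = 155·6 − 2482 = -1552, so w ≈ -1552/-124 = 12.52.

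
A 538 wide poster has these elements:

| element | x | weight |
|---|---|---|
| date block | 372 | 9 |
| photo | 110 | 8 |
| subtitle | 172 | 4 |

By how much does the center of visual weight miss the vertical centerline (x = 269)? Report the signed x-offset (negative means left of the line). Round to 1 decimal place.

≈ -34.9

Total weight = 9 + 8 + 4 = 21.
x-moment: 9·372 + 8·110 + 4·172 = 4916; centroid 4916/21 ≈ 234.10.
Offset from x = 269: 234.10 − 269 ≈ -34.90.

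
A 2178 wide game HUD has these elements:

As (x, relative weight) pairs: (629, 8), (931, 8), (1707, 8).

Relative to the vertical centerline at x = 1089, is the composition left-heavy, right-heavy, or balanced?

Weights sum to 8 + 8 + 8 = 24.
x-moment: 8·629 + 8·931 + 8·1707 = 26136; centroid 26136/24 ≈ 1089.00.
That equals the midline 1089 — balanced.

balanced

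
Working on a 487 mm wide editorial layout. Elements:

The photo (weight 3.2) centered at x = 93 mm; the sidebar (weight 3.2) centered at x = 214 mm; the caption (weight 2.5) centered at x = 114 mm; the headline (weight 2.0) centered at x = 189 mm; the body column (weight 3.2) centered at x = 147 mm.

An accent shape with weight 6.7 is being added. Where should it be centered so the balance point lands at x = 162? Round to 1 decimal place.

New total weight: (3.2 + 3.2 + 2.5 + 2.0 + 3.2) + 6.7 = 20.8.
x: target moment 20.8×162 = 3369.6; current 3.2·93 + 3.2·214 + 2.5·114 + 2.0·189 + 3.2·147 = 2115.8; the accent shape supplies 1253.8, so x = 1253.8/6.7 ≈ 187.13.

x ≈ 187.1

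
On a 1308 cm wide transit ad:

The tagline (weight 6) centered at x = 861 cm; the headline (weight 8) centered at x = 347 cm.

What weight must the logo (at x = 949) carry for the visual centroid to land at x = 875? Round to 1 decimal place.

Known weights sum to 6 + 8 = 14; their moment is 6·861 + 8·347 = 7942.
For the centroid to hit 875: (7942 + w·949) / (14 + w) = 875.
Solving: w = (875·14 − 7942) / (949 − 875) = 4308 / 74 ≈ 58.22.

w ≈ 58.2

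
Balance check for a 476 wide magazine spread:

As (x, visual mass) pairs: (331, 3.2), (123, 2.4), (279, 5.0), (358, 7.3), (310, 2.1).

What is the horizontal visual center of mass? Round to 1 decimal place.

Σw = 3.2 + 2.4 + 5.0 + 7.3 + 2.1 = 20.0.
Σw·x = 3.2·331 + 2.4·123 + 5.0·279 + 7.3·358 + 2.1·310 = 6013.8, so x̄ = 6013.8/20.0 ≈ 300.69.

x ≈ 300.7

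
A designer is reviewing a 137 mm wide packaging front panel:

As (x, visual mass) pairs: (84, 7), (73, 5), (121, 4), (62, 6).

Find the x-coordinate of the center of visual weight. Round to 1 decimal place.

x ≈ 82.2

Weights sum to 7 + 5 + 4 + 6 = 22.
Σw·x = 7·84 + 5·73 + 4·121 + 6·62 = 1809, so x̄ = 1809/22 ≈ 82.23.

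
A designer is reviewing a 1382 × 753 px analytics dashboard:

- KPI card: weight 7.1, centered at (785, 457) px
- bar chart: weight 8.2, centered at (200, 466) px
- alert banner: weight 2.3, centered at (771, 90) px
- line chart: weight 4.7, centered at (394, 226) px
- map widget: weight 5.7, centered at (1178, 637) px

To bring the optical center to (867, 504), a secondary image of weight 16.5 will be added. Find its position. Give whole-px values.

New total weight: (7.1 + 8.2 + 2.3 + 4.7 + 5.7) + 16.5 = 44.5.
x: need Σw·x = 44.5·867 = 38581.5. Existing = 7.1·785 + 8.2·200 + 2.3·771 + 4.7·394 + 5.7·1178 = 17553.2. Remainder 21028.3 / 16.5 ≈ 1274.44.
y: need Σw·y = 44.5·504 = 22428.0. Existing = 7.1·457 + 8.2·466 + 2.3·90 + 4.7·226 + 5.7·637 = 11966.0. Remainder 10462.0 / 16.5 ≈ 634.06.

(1274, 634)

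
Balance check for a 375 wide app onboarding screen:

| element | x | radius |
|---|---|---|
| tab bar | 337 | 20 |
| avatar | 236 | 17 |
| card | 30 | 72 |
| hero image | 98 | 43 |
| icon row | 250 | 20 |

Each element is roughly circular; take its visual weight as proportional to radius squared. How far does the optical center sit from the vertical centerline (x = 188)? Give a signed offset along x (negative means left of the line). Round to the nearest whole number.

Weights ∝ r²: tab bar 20² = 400, avatar 17² = 289, card 72² = 5184, hero image 43² = 1849, icon row 20² = 400; Σw = 8122.
x-moment: 400·337 + 289·236 + 5184·30 + 1849·98 + 400·250 = 639726; centroid 639726/8122 ≈ 78.76.
Difference: 78.76 − 188 ≈ -109.24.

≈ -109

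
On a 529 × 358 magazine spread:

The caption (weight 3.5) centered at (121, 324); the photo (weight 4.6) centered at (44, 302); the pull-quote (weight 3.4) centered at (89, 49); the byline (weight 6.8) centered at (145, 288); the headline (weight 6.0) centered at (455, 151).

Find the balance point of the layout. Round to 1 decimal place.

Σw = 3.5 + 4.6 + 3.4 + 6.8 + 6.0 = 24.3.
Σw·x = 3.5·121 + 4.6·44 + 3.4·89 + 6.8·145 + 6.0·455 = 4644.5, so x̄ = 4644.5/24.3 ≈ 191.13.
Σw·y = 3.5·324 + 4.6·302 + 3.4·49 + 6.8·288 + 6.0·151 = 5554.2, so ȳ = 5554.2/24.3 ≈ 228.57.

(191.1, 228.6)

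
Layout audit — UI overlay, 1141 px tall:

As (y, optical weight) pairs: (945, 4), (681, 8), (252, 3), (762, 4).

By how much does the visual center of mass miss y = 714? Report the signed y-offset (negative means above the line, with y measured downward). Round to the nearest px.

≈ -28 px

Σw = 4 + 8 + 3 + 4 = 19.
y-moment: 4·945 + 8·681 + 3·252 + 4·762 = 13032; centroid 13032/19 ≈ 685.89.
Against y = 714, that's 685.89 − 714 = -28.11.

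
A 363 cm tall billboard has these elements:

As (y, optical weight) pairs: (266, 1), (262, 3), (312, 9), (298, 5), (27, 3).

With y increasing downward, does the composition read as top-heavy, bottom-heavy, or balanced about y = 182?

bottom-heavy

Total weight = 1 + 3 + 9 + 5 + 3 = 21.
Σw·y = 1·266 + 3·262 + 9·312 + 5·298 + 3·27 = 5431, so ȳ = 5431/21 ≈ 258.62.
258.6 lies below (larger y than) the midline 182, so the layout is bottom-heavy.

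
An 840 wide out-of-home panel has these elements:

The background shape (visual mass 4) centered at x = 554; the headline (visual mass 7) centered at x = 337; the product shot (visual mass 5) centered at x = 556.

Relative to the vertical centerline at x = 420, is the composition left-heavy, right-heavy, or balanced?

Total weight = 4 + 7 + 5 = 16.
x-moment: 4·554 + 7·337 + 5·556 = 7355; centroid 7355/16 ≈ 459.69.
459.7 vs midline 420 → right-heavy.

right-heavy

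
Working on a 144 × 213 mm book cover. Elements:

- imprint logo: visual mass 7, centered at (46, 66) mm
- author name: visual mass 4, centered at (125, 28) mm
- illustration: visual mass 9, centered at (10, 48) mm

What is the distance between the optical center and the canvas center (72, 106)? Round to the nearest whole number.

≈ 62 mm

Weights sum to 7 + 4 + 9 = 20.
x-moment: 7·46 + 4·125 + 9·10 = 912; centroid 912/20 ≈ 45.60.
y-moment: 7·66 + 4·28 + 9·48 = 1006; centroid 1006/20 ≈ 50.30.
From (72, 106): dx = -26.40, dy = -55.70, so the distance is √(dx²+dy²) ≈ 61.64.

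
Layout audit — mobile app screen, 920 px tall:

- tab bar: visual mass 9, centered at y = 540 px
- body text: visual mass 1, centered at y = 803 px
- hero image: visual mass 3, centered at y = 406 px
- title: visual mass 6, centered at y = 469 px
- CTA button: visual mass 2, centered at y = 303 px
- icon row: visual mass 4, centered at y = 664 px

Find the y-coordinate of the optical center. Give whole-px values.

Weights sum to 9 + 1 + 3 + 6 + 2 + 4 = 25.
y: moment 12957 / weight 25 ≈ 518.28

y ≈ 518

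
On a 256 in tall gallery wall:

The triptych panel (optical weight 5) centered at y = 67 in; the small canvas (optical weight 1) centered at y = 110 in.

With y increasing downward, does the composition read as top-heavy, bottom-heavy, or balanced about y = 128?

Total weight = 5 + 1 = 6.
y: (5·67 + 1·110) / 6 = 445 / 6 ≈ 74.17
74.2 vs midline 128 → top-heavy.

top-heavy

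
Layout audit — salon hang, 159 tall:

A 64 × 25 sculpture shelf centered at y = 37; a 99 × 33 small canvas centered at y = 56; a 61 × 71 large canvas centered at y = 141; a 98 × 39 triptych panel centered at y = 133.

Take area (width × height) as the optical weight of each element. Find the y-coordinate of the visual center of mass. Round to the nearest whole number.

y ≈ 105

Taking area as weight: sculpture shelf 64·25 = 1600, small canvas 99·33 = 3267, large canvas 61·71 = 4331, triptych panel 98·39 = 3822. Sum 13020.
y-moment: 1600·37 + 3267·56 + 4331·141 + 3822·133 = 1361149; centroid 1361149/13020 ≈ 104.54.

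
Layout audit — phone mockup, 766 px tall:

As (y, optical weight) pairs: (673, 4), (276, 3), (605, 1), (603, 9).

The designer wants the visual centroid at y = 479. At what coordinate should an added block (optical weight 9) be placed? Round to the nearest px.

y ≈ 322

After adding the added block, total weight = 4 + 3 + 1 + 9 + 9 = 26.
Along y: (9552 + 9·y) / 26 = 479 (existing moment 4·673 + 3·276 + 1·605 + 9·603 = 9552) ⇒ y = (12454 − 9552) / 9 ≈ 322.44.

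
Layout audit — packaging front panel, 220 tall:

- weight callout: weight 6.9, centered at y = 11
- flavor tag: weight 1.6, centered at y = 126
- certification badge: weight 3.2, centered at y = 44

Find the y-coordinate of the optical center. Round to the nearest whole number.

y ≈ 36

Total weight = 6.9 + 1.6 + 3.2 = 11.7.
y-moment: 6.9·11 + 1.6·126 + 3.2·44 = 418.3; centroid 418.3/11.7 ≈ 35.75.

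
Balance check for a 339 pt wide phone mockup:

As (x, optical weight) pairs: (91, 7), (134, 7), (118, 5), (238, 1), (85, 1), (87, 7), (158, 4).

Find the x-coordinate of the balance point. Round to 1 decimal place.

Total weight = 7 + 7 + 5 + 1 + 1 + 7 + 4 = 32.
Σw·x = 3729; x̄ = 3729/32 ≈ 116.53.

x ≈ 116.5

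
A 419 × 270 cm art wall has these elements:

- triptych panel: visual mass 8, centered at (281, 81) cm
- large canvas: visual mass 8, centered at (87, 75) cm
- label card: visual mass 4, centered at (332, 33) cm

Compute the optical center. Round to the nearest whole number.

Σw = 8 + 8 + 4 = 20.
Σw·x = 8·281 + 8·87 + 4·332 = 4272, so x̄ = 4272/20 ≈ 213.60.
Σw·y = 8·81 + 8·75 + 4·33 = 1380, so ȳ = 1380/20 ≈ 69.00.

(214, 69)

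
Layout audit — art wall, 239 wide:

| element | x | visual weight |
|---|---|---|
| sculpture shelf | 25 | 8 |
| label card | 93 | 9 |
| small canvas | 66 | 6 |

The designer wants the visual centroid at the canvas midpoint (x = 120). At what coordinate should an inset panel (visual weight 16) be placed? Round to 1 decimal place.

x ≈ 202.9

After adding the inset panel, total weight = 8 + 9 + 6 + 16 = 39.
x: need Σw·x = 39·120 = 4680. Existing = 8·25 + 9·93 + 6·66 = 1433. Remainder 3247 / 16 ≈ 202.94.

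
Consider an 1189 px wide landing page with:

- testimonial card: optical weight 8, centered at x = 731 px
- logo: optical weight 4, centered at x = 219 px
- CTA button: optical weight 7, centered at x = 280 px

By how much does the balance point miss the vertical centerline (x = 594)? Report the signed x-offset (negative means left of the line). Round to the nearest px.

Total weight = 8 + 4 + 7 = 19.
x: (8·731 + 4·219 + 7·280) / 19 = 8684 / 19 ≈ 457.05
Against x = 594, that's 457.05 − 594 = -136.95.

≈ -137 px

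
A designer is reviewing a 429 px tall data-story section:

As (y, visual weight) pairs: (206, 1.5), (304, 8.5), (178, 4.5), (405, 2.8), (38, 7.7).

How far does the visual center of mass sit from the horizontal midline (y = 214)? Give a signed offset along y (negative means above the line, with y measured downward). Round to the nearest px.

≈ -9 px

Σw = 1.5 + 8.5 + 4.5 + 2.8 + 7.7 = 25.0.
y: (1.5·206 + 8.5·304 + 4.5·178 + 2.8·405 + 7.7·38) / 25.0 = 5120.6 / 25.0 ≈ 204.82
Offset from y = 214: 204.82 − 214 ≈ -9.18.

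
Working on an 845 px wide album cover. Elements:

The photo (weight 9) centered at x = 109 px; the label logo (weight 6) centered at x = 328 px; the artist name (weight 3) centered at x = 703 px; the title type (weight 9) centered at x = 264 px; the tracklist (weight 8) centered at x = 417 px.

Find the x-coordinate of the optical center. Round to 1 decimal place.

x ≈ 307.7

Total weight = 9 + 6 + 3 + 9 + 8 = 35.
Σw·x = 9·109 + 6·328 + 3·703 + 9·264 + 8·417 = 10770, so x̄ = 10770/35 ≈ 307.71.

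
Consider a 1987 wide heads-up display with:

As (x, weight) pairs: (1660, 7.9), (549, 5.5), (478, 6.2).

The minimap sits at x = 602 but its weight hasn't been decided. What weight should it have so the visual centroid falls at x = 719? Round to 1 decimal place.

w ≈ 42.8

Fixed elements: Σw = 7.9 + 5.5 + 6.2 = 19.6, Σw·x = 7.9·1660 + 5.5·549 + 6.2·478 = 19097.1.
Balance at x = 719 requires (19097.1 + w·602) / (19.6 + w) = 719.
Solving: w = (719·19.6 − 19097.1) / (602 − 719) = -5004.7 / -117 ≈ 42.78.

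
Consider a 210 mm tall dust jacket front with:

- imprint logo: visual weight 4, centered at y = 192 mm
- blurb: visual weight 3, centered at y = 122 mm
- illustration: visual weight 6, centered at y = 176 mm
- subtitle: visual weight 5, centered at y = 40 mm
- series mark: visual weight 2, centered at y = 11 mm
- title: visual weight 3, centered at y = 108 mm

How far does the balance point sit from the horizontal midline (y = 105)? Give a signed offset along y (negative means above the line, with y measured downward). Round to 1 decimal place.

≈ 14.0 mm

Σw = 4 + 3 + 6 + 5 + 2 + 3 = 23.
Σw·y = 2736; ȳ = 2736/23 ≈ 118.96.
Against y = 105, that's 118.96 − 105 = 13.96.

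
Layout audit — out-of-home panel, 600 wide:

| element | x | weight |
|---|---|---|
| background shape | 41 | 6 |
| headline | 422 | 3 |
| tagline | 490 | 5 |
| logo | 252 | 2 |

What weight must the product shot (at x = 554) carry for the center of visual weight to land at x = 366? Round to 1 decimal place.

Known weights sum to 6 + 3 + 5 + 2 = 16; their moment is 6·41 + 3·422 + 5·490 + 2·252 = 4466.
Balance at x = 366 requires (4466 + w·554) / (16 + w) = 366.
Solving: w = (366·16 − 4466) / (554 − 366) = 1390 / 188 ≈ 7.39.

w ≈ 7.4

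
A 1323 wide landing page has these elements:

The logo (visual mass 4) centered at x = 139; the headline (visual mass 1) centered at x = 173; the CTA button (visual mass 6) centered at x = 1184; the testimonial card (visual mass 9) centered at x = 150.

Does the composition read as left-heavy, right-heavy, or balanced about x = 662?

Total weight = 4 + 1 + 6 + 9 = 20.
x-moment: 4·139 + 1·173 + 6·1184 + 9·150 = 9183; centroid 9183/20 ≈ 459.15.
459.1 vs midline 662 → left-heavy.

left-heavy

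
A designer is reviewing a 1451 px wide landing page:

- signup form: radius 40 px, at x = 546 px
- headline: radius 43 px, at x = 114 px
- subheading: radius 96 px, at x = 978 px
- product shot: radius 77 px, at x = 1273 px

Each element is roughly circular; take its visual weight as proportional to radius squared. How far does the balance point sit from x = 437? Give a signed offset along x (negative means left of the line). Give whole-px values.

≈ 512 px

r² weights: signup form 40² = 1600, headline 43² = 1849, subheading 96² = 9216, product shot 77² = 5929. Total = 18594.
x: (1600·546 + 1849·114 + 9216·978 + 5929·1273) / 18594 = 17645251 / 18594 ≈ 948.98
Offset from x = 437: 948.98 − 437 ≈ 511.98.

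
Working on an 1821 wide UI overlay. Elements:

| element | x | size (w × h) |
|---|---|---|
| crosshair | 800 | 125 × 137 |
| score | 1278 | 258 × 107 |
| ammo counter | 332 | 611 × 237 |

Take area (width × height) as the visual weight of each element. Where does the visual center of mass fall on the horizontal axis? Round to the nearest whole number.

Areas: crosshair 125·137 = 17125, score 258·107 = 27606, ammo counter 611·237 = 144807. Total weight = 189538.
x-moment: 17125·800 + 27606·1278 + 144807·332 = 97056392; centroid 97056392/189538 ≈ 512.07.

x ≈ 512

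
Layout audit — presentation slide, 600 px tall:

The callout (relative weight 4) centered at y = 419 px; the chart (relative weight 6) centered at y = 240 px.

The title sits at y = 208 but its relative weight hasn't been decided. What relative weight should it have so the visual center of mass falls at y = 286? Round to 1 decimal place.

Existing Σw = 10 (4 + 6); existing moment 4·419 + 6·240 = 3116.
For the centroid to hit 286: (3116 + w·208) / (10 + w) = 286.
Rearranging, w·(208 − 286) = 286·10 − 3116 = -256, so w ≈ -256/-78 = 3.28.

w ≈ 3.3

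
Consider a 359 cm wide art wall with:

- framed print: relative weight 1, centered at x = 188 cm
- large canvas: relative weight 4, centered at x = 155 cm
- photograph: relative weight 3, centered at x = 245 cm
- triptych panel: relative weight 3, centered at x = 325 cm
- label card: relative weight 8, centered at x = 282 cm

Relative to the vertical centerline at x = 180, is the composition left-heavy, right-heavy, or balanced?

right-heavy

Σw = 1 + 4 + 3 + 3 + 8 = 19.
Σw·x = 1·188 + 4·155 + 3·245 + 3·325 + 8·282 = 4774, so x̄ = 4774/19 ≈ 251.26.
251.3 vs midline 180 → right-heavy.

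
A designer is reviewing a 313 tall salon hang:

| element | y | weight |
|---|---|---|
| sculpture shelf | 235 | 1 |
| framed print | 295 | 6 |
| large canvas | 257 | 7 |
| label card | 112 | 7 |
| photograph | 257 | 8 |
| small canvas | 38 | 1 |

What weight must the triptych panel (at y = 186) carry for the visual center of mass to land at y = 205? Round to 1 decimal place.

w ≈ 28.0

Existing Σw = 30 (1 + 6 + 7 + 7 + 8 + 1); existing moment 1·235 + 6·295 + 7·257 + 7·112 + 8·257 + 1·38 = 6682.
Set Σw·y/Σw = 205: (6682 + 186w) = 205·(30 + w).
So w = (205·30 − 6682)/(186 − 205) = -532/-19 ≈ 28.00.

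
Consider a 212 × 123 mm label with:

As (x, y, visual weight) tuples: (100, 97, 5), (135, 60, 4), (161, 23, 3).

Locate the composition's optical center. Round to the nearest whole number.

Total weight = 5 + 4 + 3 = 12.
x-moment: 5·100 + 4·135 + 3·161 = 1523; centroid 1523/12 ≈ 126.92.
y-moment: 5·97 + 4·60 + 3·23 = 794; centroid 794/12 ≈ 66.17.

(127, 66)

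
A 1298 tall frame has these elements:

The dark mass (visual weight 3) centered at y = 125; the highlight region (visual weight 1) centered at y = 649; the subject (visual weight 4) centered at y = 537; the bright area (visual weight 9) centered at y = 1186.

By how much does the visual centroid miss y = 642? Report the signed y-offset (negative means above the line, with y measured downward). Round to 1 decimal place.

Σw = 3 + 1 + 4 + 9 = 17.
Σw·y = 3·125 + 1·649 + 4·537 + 9·1186 = 13846, so ȳ = 13846/17 ≈ 814.47.
Difference: 814.47 − 642 ≈ 172.47.

≈ 172.5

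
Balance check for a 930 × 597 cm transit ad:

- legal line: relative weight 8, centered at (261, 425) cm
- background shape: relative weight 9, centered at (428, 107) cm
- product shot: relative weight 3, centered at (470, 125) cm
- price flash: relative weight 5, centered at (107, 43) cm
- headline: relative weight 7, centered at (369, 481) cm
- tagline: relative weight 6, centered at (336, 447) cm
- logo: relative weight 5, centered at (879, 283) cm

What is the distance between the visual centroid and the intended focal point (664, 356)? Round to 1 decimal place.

Σw = 8 + 9 + 3 + 5 + 7 + 6 + 5 = 43.
x: (8·261 + 9·428 + 3·470 + 5·107 + 7·369 + 6·336 + 5·879) / 43 = 16879 / 43 ≈ 392.53
y: (8·425 + 9·107 + 3·125 + 5·43 + 7·481 + 6·447 + 5·283) / 43 = 12417 / 43 ≈ 288.77
Relative to (664, 356): Δ = (-271.47, -67.23); |Δ| = √(-271.47² + -67.23²) ≈ 279.67.

≈ 279.7 cm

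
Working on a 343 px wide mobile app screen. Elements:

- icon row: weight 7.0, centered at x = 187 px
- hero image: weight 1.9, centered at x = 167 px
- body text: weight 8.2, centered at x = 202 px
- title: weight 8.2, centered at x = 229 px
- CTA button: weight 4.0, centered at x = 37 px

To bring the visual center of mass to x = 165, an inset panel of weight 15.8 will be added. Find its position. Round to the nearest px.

With the inset panel, Σw becomes 7.0 + 1.9 + 8.2 + 8.2 + 4.0 + 15.8 = 45.1.
x: target moment 45.1×165 = 7441.5; current 7.0·187 + 1.9·167 + 8.2·202 + 8.2·229 + 4.0·37 = 5308.5; the inset panel supplies 2133.0, so x = 2133.0/15.8 ≈ 135.00.

x ≈ 135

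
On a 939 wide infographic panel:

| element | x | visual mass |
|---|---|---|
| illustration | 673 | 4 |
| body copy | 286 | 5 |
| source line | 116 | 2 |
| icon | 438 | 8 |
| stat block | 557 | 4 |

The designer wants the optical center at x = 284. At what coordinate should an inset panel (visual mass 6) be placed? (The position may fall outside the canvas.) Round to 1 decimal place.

x ≈ -308.3

New total weight: (4 + 5 + 2 + 8 + 4) + 6 = 29.
Along x: (10086 + 6·x) / 29 = 284 (existing moment 4·673 + 5·286 + 2·116 + 8·438 + 4·557 = 10086) ⇒ x = (8236 − 10086) / 6 ≈ -308.33.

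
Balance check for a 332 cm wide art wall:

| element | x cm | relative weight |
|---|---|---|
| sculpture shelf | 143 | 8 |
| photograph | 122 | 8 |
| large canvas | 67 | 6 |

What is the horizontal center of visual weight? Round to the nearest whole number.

Total weight = 8 + 8 + 6 = 22.
x-moment: 8·143 + 8·122 + 6·67 = 2522; centroid 2522/22 ≈ 114.64.

x ≈ 115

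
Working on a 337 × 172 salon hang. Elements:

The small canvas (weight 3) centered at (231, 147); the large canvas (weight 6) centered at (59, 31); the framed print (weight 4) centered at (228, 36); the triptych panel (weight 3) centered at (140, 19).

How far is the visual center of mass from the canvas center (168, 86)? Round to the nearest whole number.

Total weight = 3 + 6 + 4 + 3 = 16.
x-moment: 3·231 + 6·59 + 4·228 + 3·140 = 2379; centroid 2379/16 ≈ 148.69.
y-moment: 3·147 + 6·31 + 4·36 + 3·19 = 828; centroid 828/16 ≈ 51.75.
From (168, 86): dx = -19.31, dy = -34.25, so the distance is √(dx²+dy²) ≈ 39.32.

≈ 39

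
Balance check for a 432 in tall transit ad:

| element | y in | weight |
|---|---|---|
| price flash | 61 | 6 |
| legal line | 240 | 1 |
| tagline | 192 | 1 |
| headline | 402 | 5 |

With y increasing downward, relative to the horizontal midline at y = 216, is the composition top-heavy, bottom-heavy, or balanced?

Total weight = 6 + 1 + 1 + 5 = 13.
Σw·y = 6·61 + 1·240 + 1·192 + 5·402 = 2808, so ȳ = 2808/13 ≈ 216.00.
216.00 = 216 exactly: balanced.

balanced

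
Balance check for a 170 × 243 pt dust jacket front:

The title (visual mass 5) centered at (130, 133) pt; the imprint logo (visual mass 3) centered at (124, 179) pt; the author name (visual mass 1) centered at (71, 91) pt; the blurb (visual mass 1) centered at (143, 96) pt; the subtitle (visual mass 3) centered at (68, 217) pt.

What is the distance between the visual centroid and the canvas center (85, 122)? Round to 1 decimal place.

Total weight = 5 + 3 + 1 + 1 + 3 = 13.
x-moment: 5·130 + 3·124 + 1·71 + 1·143 + 3·68 = 1440; centroid 1440/13 ≈ 110.77.
y-moment: 5·133 + 3·179 + 1·91 + 1·96 + 3·217 = 2040; centroid 2040/13 ≈ 156.92.
Offset from (85, 122): Δx ≈ 25.77, Δy ≈ 34.92; distance = √(Δx² + Δy²) ≈ 43.40.

≈ 43.4 pt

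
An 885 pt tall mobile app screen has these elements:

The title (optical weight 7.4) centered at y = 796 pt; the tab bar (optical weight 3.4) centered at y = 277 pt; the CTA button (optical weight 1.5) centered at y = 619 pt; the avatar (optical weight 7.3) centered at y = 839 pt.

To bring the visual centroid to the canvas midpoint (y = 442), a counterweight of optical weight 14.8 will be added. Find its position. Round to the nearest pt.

y ≈ 89

With the counterweight, Σw becomes 7.4 + 3.4 + 1.5 + 7.3 + 14.8 = 34.4.
Along y: (13885.4 + 14.8·y) / 34.4 = 442 (existing moment 7.4·796 + 3.4·277 + 1.5·619 + 7.3·839 = 13885.4) ⇒ y = (15204.8 − 13885.4) / 14.8 ≈ 89.15.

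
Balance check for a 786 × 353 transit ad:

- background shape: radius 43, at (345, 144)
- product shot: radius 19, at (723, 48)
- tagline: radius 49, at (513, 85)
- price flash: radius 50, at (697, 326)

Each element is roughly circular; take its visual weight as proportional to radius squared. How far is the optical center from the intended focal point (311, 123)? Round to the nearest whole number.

≈ 241

Weights ∝ r²: background shape 43² = 1849, product shot 19² = 361, tagline 49² = 2401, price flash 50² = 2500; Σw = 7111.
x-moment: 1849·345 + 361·723 + 2401·513 + 2500·697 = 3873121; centroid 3873121/7111 ≈ 544.67.
y-moment: 1849·144 + 361·48 + 2401·85 + 2500·326 = 1302669; centroid 1302669/7111 ≈ 183.19.
Relative to (311, 123): Δ = (233.67, 60.19); |Δ| = √(233.67² + 60.19²) ≈ 241.29.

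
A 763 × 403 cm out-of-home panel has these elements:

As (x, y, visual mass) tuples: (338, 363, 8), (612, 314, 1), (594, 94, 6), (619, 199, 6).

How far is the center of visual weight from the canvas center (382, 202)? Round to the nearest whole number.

Weights sum to 8 + 1 + 6 + 6 = 21.
Σw·x = 8·338 + 1·612 + 6·594 + 6·619 = 10594, so x̄ = 10594/21 ≈ 504.48.
Σw·y = 8·363 + 1·314 + 6·94 + 6·199 = 4976, so ȳ = 4976/21 ≈ 236.95.
Offset from (382, 202): Δx ≈ 122.48, Δy ≈ 34.95; distance = √(Δx² + Δy²) ≈ 127.37.

≈ 127 cm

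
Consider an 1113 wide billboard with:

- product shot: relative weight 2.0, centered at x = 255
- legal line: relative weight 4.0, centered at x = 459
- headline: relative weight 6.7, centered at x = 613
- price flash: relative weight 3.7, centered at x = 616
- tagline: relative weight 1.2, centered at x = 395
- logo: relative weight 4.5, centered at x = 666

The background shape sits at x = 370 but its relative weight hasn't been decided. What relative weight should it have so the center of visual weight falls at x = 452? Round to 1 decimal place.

Known weights sum to 2.0 + 4.0 + 6.7 + 3.7 + 1.2 + 4.5 = 22.1; their moment is 2.0·255 + 4.0·459 + 6.7·613 + 3.7·616 + 1.2·395 + 4.5·666 = 12203.3.
Balance at x = 452 requires (12203.3 + w·370) / (22.1 + w) = 452.
So w = (452·22.1 − 12203.3)/(370 − 452) = -2214.1/-82 ≈ 27.00.

w ≈ 27.0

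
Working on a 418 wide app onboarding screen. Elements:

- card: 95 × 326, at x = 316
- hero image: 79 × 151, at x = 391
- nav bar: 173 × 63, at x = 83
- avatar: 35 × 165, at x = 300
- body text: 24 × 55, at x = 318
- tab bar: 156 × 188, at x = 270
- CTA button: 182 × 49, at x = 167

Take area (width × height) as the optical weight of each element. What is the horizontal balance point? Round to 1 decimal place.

Areas: card 95·326 = 30970, hero image 79·151 = 11929, nav bar 173·63 = 10899, avatar 35·165 = 5775, body text 24·55 = 1320, tab bar 156·188 = 29328, CTA button 182·49 = 8918. Total weight = 99139.
x-moment: 30970·316 + 11929·391 + 10899·83 + 5775·300 + 1320·318 + 29328·270 + 8918·167 = 26915502; centroid 26915502/99139 ≈ 271.49.

x ≈ 271.5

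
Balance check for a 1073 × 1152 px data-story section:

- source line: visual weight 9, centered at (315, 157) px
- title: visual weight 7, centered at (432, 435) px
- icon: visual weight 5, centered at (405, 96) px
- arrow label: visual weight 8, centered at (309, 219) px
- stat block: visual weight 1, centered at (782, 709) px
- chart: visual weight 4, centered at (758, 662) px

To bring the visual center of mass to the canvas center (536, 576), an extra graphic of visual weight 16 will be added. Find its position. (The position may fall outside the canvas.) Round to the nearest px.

(789, 1172)

After adding the extra graphic, total weight = 9 + 7 + 5 + 8 + 1 + 4 + 16 = 50.
x: need Σw·x = 50·536 = 26800. Existing = 9·315 + 7·432 + 5·405 + 8·309 + 1·782 + 4·758 = 14170. Remainder 12630 / 16 ≈ 789.38.
y: need Σw·y = 50·576 = 28800. Existing = 9·157 + 7·435 + 5·96 + 8·219 + 1·709 + 4·662 = 10047. Remainder 18753 / 16 ≈ 1172.06.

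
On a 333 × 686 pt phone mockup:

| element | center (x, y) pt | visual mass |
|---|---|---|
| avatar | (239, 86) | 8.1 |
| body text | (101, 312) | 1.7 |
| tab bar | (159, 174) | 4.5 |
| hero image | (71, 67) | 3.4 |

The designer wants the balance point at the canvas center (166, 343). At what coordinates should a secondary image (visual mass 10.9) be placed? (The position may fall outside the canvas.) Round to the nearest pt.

With the secondary image, Σw becomes 8.1 + 1.7 + 4.5 + 3.4 + 10.9 = 28.6.
x: target moment 28.6×166 = 4747.6; current 8.1·239 + 1.7·101 + 4.5·159 + 3.4·71 = 3064.5; the secondary image supplies 1683.1, so x = 1683.1/10.9 ≈ 154.41.
y: target moment 28.6×343 = 9809.8; current 8.1·86 + 1.7·312 + 4.5·174 + 3.4·67 = 2237.8; the secondary image supplies 7572.0, so y = 7572.0/10.9 ≈ 694.68.

(154, 695)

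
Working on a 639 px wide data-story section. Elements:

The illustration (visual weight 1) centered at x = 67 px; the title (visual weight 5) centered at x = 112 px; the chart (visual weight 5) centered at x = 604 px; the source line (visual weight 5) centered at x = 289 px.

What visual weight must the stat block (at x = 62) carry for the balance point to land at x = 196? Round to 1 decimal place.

Fixed elements: Σw = 1 + 5 + 5 + 5 = 16, Σw·x = 1·67 + 5·112 + 5·604 + 5·289 = 5092.
Set Σw·x/Σw = 196: (5092 + 62w) = 196·(16 + w).
Rearranging, w·(62 − 196) = 196·16 − 5092 = -1956, so w ≈ -1956/-134 = 14.60.

w ≈ 14.6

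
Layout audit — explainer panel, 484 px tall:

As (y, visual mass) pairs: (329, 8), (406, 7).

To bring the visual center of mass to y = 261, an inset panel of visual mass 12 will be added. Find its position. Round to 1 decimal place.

With the inset panel, Σw becomes 8 + 7 + 12 = 27.
y: need Σw·y = 27·261 = 7047. Existing = 8·329 + 7·406 = 5474. Remainder 1573 / 12 ≈ 131.08.

y ≈ 131.1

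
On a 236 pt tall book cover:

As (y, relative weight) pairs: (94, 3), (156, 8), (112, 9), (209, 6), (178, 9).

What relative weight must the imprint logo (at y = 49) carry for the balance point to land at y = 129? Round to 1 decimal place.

Existing Σw = 35 (3 + 8 + 9 + 6 + 9); existing moment 3·94 + 8·156 + 9·112 + 6·209 + 9·178 = 5394.
For the centroid to hit 129: (5394 + w·49) / (35 + w) = 129.
So w = (129·35 − 5394)/(49 − 129) = -879/-80 ≈ 10.99.

w ≈ 11.0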